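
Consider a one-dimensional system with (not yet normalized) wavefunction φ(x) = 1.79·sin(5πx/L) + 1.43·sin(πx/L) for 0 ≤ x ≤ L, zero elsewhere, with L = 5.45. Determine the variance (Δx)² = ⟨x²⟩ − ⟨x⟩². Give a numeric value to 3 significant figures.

Compute ⟨x⟩ and ⟨x²⟩ separately, then (Δx)² = ⟨x²⟩ − ⟨x⟩².
On 0 ≤ x ≤ L (j ≠ l): ∫sin²(jπx/L) dx = L/2, ∫sin(jπx/L)·sin(lπx/L) dx = 0; diagonal moments ∫x·sin²(jπx/L) dx = L²/4, ∫x²·sin²(jπx/L) dx = L³·(1/6 − 1/(4j²π²)); cross terms ∫x·sin(jπx/L)·sin(lπx/L) dx = 0 for j + l even and −4jlL²/(π²(j² − l²)²) for j + l odd, ∫x²·sin(jπx/L)·sin(lπx/L) dx = (−1)^(j+l)·4jlL³/(π²(j² − l²)²); higher powers the same way via product-to-sum and parts.
Normalization: ∫|φ|² dx = 14.304.
⟨x⟩ = 2.7250 and ⟨x²⟩ = 9.4817.
(Δx)² = 9.4817 − (2.7250)² = 2.0561.

2.06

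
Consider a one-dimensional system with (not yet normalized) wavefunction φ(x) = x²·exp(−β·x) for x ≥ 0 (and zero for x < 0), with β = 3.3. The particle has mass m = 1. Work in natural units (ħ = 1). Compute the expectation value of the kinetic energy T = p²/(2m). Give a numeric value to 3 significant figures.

1.82

T = −(ħ²/2m) d²/dx², so ⟨T⟩ = −(ħ²/2m) ∫ φ*·φ'' dx / ∫|φ|² dx; with m = 1.
Differentiate x²·exp(−β·x) with the product rule; every integrand then reduces to terms xʲ·e^(−2βx) on [0, ∞), with ∫₀^∞ xʲ·e^(−2βx) dx = j!/(2β)^(j+1).
State is unnormalized: ∫|φ|² dx = 0.0019164, and ∫φ*·(−ħ²/2m · φ'') dx = 0.0034783, so ⟨T⟩ = 0.0034783 / 0.0019164.
⟨T⟩ = 1.8150.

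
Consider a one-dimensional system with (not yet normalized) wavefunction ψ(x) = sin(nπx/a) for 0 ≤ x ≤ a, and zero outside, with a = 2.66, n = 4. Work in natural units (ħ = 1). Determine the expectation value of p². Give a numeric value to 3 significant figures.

p² ψ = −ħ² d²ψ/dx²; ⟨p²⟩ = −ħ² ∫ ψ*·ψ'' dx / ∫|ψ|² dx.
d/dx sin(nπx/a) = (nπ/a)·cos(nπx/a) and d²/dx² sin(nπx/a) = −(nπ/a)²·sin(nπx/a); on 0 ≤ x ≤ a, ∫sin²(nπx/a) dx = a/2 and ∫sin(nπx/a)·cos(nπx/a) dx = 0.
State is unnormalized: ∫|ψ|² dx = 1.3300, and ∫ψ*·(−ħ² ψ'') dx = 29.683, so ⟨p²⟩ = 29.683 / 1.3300.
⟨p²⟩ = 22.318.

22.3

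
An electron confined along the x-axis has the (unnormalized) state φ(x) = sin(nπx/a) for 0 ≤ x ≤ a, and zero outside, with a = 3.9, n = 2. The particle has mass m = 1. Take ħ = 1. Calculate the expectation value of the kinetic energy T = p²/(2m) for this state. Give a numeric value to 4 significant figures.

T = −(ħ²/2m) d²/dx², so ⟨T⟩ = −(ħ²/2m) ∫ φ*·φ'' dx / ∫|φ|² dx; with m = 1.
d/dx sin(nπx/a) = (nπ/a)·cos(nπx/a) and d²/dx² sin(nπx/a) = −(nπ/a)²·sin(nπx/a); on 0 ≤ x ≤ a, ∫sin²(nπx/a) dx = a/2 and ∫sin(nπx/a)·cos(nπx/a) dx = 0.
State is unnormalized: ∫|φ|² dx = 1.9500, and ∫φ*·(−ħ²/2m · φ'') dx = 2.5307, so ⟨T⟩ = 2.5307 / 1.9500.
⟨T⟩ = 1.2978.

1.298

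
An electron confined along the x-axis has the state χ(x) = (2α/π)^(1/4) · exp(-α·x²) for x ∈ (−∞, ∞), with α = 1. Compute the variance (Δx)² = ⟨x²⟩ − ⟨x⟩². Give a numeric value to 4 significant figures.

Compute ⟨x⟩ and ⟨x²⟩ separately, then (Δx)² = ⟨x²⟩ − ⟨x⟩².
Gaussian moments: ∫x^(2j)·e^(−2αx²) dx = (2j−1)!!/(4α)^j · √(π/(2α)), odd powers integrate to 0; here √(π/(2α)) = 1.2533.
⟨x⟩ = 0.0000 and ⟨x²⟩ = 0.25000.
(Δx)² = 0.25000 − (0.0000)² = 0.25000.

0.2500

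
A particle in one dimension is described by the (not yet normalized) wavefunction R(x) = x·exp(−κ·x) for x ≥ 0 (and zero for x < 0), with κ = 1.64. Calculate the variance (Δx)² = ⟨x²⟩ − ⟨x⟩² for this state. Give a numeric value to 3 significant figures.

0.279

Compute ⟨x⟩ and ⟨x²⟩ separately, then (Δx)² = ⟨x²⟩ − ⟨x⟩².
Every integrand reduces to terms xʲ·e^(−2κx) on [0, ∞); use ∫₀^∞ xʲ·e^(−2κx) dx = j!/(2κ)^(j+1).
Normalization: ∫|R|² dx = 0.056677.
⟨x⟩ = 0.91463 and ⟨x²⟩ = 1.1154.
(Δx)² = 1.1154 − (0.91463)² = 0.27885.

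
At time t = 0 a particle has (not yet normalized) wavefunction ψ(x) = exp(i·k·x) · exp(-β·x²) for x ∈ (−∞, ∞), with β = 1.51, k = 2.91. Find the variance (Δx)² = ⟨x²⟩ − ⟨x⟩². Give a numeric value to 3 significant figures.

0.166

Compute ⟨x⟩ and ⟨x²⟩ separately, then (Δx)² = ⟨x²⟩ − ⟨x⟩².
Gaussian moments: ∫x^(2j)·e^(−2βx²) dx = (2j−1)!!/(4β)^j · √(π/(2β)), odd powers integrate to 0; here √(π/(2β)) = 1.0199.
Normalization: ∫|ψ|² dx = 1.0199.
⟨x⟩ = 0.0000 and ⟨x²⟩ = 0.16556.
(Δx)² = 0.16556 − (0.0000)² = 0.16556.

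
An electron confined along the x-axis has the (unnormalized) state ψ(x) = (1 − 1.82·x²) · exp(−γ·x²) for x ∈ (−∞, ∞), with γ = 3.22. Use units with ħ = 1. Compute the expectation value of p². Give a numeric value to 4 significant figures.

p² ψ = −ħ² d²ψ/dx²; ⟨p²⟩ = −ħ² ∫ ψ*·ψ'' dx / ∫|ψ|² dx.
Expand each integrand as polynomial × e^(−2γx²) and use ∫x^(2j)·e^(−2γx²) dx = (2j−1)!!/(4γ)^j · √(π/(2γ)), odd powers → 0; here √(π/(2γ)) = 0.69844. Differentiate with the product rule, d/dx e^(−γx²) = −2γx·e^(−γx²).
State is unnormalized: ∫|ψ|² dx = 0.54290, and ∫ψ*·(−ħ² ψ'') dx = 3.1989, so ⟨p²⟩ = 3.1989 / 0.54290.
⟨p²⟩ = 5.8923.

5.892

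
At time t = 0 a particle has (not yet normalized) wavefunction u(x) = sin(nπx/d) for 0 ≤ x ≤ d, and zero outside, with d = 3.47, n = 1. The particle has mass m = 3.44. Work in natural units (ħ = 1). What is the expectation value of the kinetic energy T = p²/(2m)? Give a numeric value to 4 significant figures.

0.1191

T = −(ħ²/2m) d²/dx², so ⟨T⟩ = −(ħ²/2m) ∫ u*·u'' dx / ∫|u|² dx; with m = 3.44.
d/dx sin(nπx/d) = (nπ/d)·cos(nπx/d) and d²/dx² sin(nπx/d) = −(nπ/d)²·sin(nπx/d); on 0 ≤ x ≤ d, ∫sin²(nπx/d) dx = d/2 and ∫sin(nπx/d)·cos(nπx/d) dx = 0.
State is unnormalized: ∫|u|² dx = 1.7350, and ∫u*·(−ħ²/2m · u'') dx = 0.20671, so ⟨T⟩ = 0.20671 / 1.7350.
⟨T⟩ = 0.11914.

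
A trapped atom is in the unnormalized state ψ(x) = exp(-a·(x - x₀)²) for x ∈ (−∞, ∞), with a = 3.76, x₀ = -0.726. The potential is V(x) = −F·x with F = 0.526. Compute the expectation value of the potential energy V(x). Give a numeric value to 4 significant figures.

0.3819

⟨V⟩ = ∫ V(x)·|ψ|² dx / ∫|ψ|² dx.
Gaussian moments (u = x − x₀): ∫u^(2j)·e^(−2au²) du = (2j−1)!!/(4a)^j · √(π/(2a)), odd powers integrate to 0; here √(π/(2a)) = 0.64635.
State is unnormalized: ∫|ψ|² dx = 0.64635, and ∫ψ*·V(x)·ψ dx = 0.24682, so ⟨V⟩ = 0.24682 / 0.64635.
⟨V⟩ = 0.38188.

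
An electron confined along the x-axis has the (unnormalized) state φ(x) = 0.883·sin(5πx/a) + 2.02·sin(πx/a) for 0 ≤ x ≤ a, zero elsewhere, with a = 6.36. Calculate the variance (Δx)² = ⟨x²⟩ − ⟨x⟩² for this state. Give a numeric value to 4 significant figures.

1.846

Compute ⟨x⟩ and ⟨x²⟩ separately, then (Δx)² = ⟨x²⟩ − ⟨x⟩².
On 0 ≤ x ≤ a (j ≠ l): ∫sin²(jπx/a) dx = a/2, ∫sin(jπx/a)·sin(lπx/a) dx = 0; diagonal moments ∫x·sin²(jπx/a) dx = a²/4, ∫x²·sin²(jπx/a) dx = a³·(1/6 − 1/(4j²π²)); cross terms ∫x·sin(jπx/a)·sin(lπx/a) dx = 0 for j + l even and −4jla²/(π²(j² − l²)²) for j + l odd, ∫x²·sin(jπx/a)·sin(lπx/a) dx = (−1)^(j+l)·4jla³/(π²(j² − l²)²); higher powers the same way via product-to-sum and parts.
Normalization: ∫|φ|² dx = 15.455.
⟨x⟩ = 3.1800 and ⟨x²⟩ = 11.959.
(Δx)² = 11.959 − (3.1800)² = 1.8461.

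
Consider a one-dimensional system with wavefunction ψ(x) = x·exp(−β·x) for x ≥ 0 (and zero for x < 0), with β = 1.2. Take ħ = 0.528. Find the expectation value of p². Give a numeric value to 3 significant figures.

p² ψ = −ħ² d²ψ/dx²; ⟨p²⟩ = −ħ² ∫ ψ*·ψ'' dx / ∫|ψ|² dx.
Differentiate x·exp(−β·x) with the product rule; every integrand then reduces to terms xʲ·e^(−2βx) on [0, ∞), with ∫₀^∞ xʲ·e^(−2βx) dx = j!/(2β)^(j+1).
State is unnormalized: ∫|ψ|² dx = 0.14468, and ∫ψ*·(−ħ² ψ'') dx = 0.058080, so ⟨p²⟩ = 0.058080 / 0.14468.
⟨p²⟩ = 0.40145.

0.401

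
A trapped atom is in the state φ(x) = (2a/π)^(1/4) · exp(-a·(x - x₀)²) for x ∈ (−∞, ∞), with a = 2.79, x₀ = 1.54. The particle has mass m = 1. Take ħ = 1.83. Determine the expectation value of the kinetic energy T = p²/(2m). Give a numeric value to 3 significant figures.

T = −(ħ²/2m) d²/dx², so ⟨T⟩ = −(ħ²/2m) ∫ φ*·φ'' dx; with m = 1.
Gaussian moments (u = x − x₀): ∫u^(2j)·e^(−2au²) du = (2j−1)!!/(4a)^j · √(π/(2a)), odd powers integrate to 0; here √(π/(2a)) = 0.75034. Derivatives: d/dx e^(−au²) = −2au·e^(−au²), d²/dx² e^(−au²) = (4a²u² − 2a)·e^(−au²).
⟨T⟩ = 4.6717.

4.67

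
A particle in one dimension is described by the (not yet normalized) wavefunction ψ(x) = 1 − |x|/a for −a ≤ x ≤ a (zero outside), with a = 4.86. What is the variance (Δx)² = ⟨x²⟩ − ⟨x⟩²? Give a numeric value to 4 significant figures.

Compute ⟨x⟩ and ⟨x²⟩ separately, then (Δx)² = ⟨x²⟩ − ⟨x⟩².
ψ is even, so ∫ over [−a, a] = 2∫₀ᵃ with ψ = 1 − x/a there: ∫₀ᵃ (1 − x/a)² dx = a/3, ∫₀ᵃ x²(1 − x/a)² dx = a³/30, ∫₀ᵃ x⁴(1 − x/a)² dx = a⁵/105.
Normalization: ∫|ψ|² dx = 3.2400.
⟨x⟩ = 0.0000 and ⟨x²⟩ = 2.3620.
(Δx)² = 2.3620 − (0.0000)² = 2.3620.

2.362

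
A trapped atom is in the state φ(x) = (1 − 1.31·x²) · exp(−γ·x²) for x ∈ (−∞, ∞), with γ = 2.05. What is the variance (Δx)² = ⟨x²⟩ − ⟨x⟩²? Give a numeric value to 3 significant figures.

0.0683

Compute ⟨x⟩ and ⟨x²⟩ separately, then (Δx)² = ⟨x²⟩ − ⟨x⟩².
Expand each integrand as polynomial × e^(−2γx²) and use ∫x^(2j)·e^(−2γx²) dx = (2j−1)!!/(4γ)^j · √(π/(2γ)), odd powers → 0; here √(π/(2γ)) = 0.87535.
Normalization: ∫|φ|² dx = 0.66269.
⟨x⟩ = 0.0000 and ⟨x²⟩ = 0.068348.
(Δx)² = 0.068348 − (0.0000)² = 0.068348.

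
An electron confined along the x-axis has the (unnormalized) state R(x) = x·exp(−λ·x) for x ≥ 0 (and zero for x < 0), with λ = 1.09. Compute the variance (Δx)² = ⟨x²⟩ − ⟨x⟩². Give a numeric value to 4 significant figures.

0.6313

Compute ⟨x⟩ and ⟨x²⟩ separately, then (Δx)² = ⟨x²⟩ − ⟨x⟩².
Every integrand reduces to terms xʲ·e^(−2λx) on [0, ∞); use ∫₀^∞ xʲ·e^(−2λx) dx = j!/(2λ)^(j+1).
Normalization: ∫|R|² dx = 0.19305.
⟨x⟩ = 1.3761 and ⟨x²⟩ = 2.5250.
(Δx)² = 2.5250 − (1.3761)² = 0.63126.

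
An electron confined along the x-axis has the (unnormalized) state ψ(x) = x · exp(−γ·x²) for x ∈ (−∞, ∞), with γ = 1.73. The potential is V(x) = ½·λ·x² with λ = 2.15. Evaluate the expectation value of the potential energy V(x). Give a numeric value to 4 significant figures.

⟨V⟩ = ∫ V(x)·|ψ|² dx / ∫|ψ|² dx.
Expand each integrand as polynomial × e^(−2γx²) and use ∫x^(2j)·e^(−2γx²) dx = (2j−1)!!/(4γ)^j · √(π/(2γ)), odd powers → 0; here √(π/(2γ)) = 0.95288.
State is unnormalized: ∫|ψ|² dx = 0.13770, and ∫ψ*·V(x)·ψ dx = 0.064173, so ⟨V⟩ = 0.064173 / 0.13770.
⟨V⟩ = 0.46604.

0.4660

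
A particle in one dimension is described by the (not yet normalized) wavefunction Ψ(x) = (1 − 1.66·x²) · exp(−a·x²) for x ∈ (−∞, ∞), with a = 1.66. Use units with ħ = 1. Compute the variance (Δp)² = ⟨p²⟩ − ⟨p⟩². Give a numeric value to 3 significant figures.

4.68

Compute ⟨p⟩ and ⟨p²⟩ separately; (Δp)² = ⟨p²⟩ − ⟨p⟩².
Expand each integrand as polynomial × e^(−2ax²) and use ∫x^(2j)·e^(−2ax²) dx = (2j−1)!!/(4a)^j · √(π/(2a)), odd powers → 0; here √(π/(2a)) = 0.97276. Differentiate with the product rule, d/dx e^(−ax²) = −2ax·e^(−ax²).
Normalization: ∫|Ψ|² dx = 0.66877.
⟨p⟩ = 0.0000 and ⟨p²⟩ = 4.6782.
(Δp)² = 4.6782 − (0.0000)² = 4.6782.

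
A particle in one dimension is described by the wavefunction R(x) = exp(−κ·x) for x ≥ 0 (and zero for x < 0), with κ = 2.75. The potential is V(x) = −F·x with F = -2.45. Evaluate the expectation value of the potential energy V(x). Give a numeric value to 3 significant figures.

⟨V⟩ = ∫ V(x)·|R|² dx / ∫|R|² dx.
Every integrand reduces to terms xʲ·e^(−2κx) on [0, ∞); use ∫₀^∞ xʲ·e^(−2κx) dx = j!/(2κ)^(j+1).
State is unnormalized: ∫|R|² dx = 0.18182, and ∫R*·V(x)·R dx = 0.080992, so ⟨V⟩ = 0.080992 / 0.18182.
⟨V⟩ = 0.44545.

0.445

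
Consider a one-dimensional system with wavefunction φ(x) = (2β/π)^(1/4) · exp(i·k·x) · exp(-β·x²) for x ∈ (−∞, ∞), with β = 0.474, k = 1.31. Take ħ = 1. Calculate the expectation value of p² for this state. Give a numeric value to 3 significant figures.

p² φ = −ħ² d²φ/dx²; ⟨p²⟩ = −ħ² ∫ φ*·φ'' dx.
Gaussian moments: ∫x^(2j)·e^(−2βx²) dx = (2j−1)!!/(4β)^j · √(π/(2β)), odd powers integrate to 0; here √(π/(2β)) = 1.8204. Derivatives: φ′ = (ik − 2βx)·φ, φ″ = ((ik − 2βx)² − 2β)·φ; the odd-in-x pieces drop out.
⟨p²⟩ = 2.1901.

2.19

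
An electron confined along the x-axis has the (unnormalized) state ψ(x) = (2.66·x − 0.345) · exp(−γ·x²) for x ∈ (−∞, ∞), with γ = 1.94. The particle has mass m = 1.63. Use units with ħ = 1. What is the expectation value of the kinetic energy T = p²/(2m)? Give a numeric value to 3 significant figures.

T = −(ħ²/2m) d²/dx², so ⟨T⟩ = −(ħ²/2m) ∫ ψ*·ψ'' dx / ∫|ψ|² dx; with m = 1.63.
Expand each integrand as polynomial × e^(−2γx²) and use ∫x^(2j)·e^(−2γx²) dx = (2j−1)!!/(4γ)^j · √(π/(2γ)), odd powers → 0; here √(π/(2γ)) = 0.89983. Differentiate with the product rule, d/dx e^(−γx²) = −2γx·e^(−γx²).
State is unnormalized: ∫|ψ|² dx = 0.92757, and ∫ψ*·(−ħ²/2m · ψ'') dx = 1.5285, so ⟨T⟩ = 1.5285 / 0.92757.
⟨T⟩ = 1.6479.

1.65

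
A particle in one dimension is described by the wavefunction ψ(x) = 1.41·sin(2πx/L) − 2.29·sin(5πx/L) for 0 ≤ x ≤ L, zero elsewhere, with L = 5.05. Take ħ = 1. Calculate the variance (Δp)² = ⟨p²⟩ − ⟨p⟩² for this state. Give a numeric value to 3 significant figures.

7.44

Compute ⟨p⟩ and ⟨p²⟩ separately; (Δp)² = ⟨p²⟩ − ⟨p⟩².
d²/dx² sin(jπx/L) = −(jπ/L)²·sin(jπx/L); on 0 ≤ x ≤ L, ∫sin²(jπx/L) dx = L/2 and ∫sin(jπx/L)·sin(lπx/L) dx = 0 for j ≠ l, so only diagonal terms survive in ∫|ψ|² and ∫ψ·ψ″; ∫ψ·ψ′ dx = [ψ²/2] between the walls = 0.
Normalization: ∫|ψ|² dx = 18.261.
⟨p⟩ = 0.0000 and ⟨p²⟩ = 7.4410.
(Δp)² = 7.4410 − (0.0000)² = 7.4410.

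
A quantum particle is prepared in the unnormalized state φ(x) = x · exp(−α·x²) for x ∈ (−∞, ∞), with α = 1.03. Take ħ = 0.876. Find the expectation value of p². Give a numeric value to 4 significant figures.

2.371

p² φ = −ħ² d²φ/dx²; ⟨p²⟩ = −ħ² ∫ φ*·φ'' dx / ∫|φ|² dx.
Expand each integrand as polynomial × e^(−2αx²) and use ∫x^(2j)·e^(−2αx²) dx = (2j−1)!!/(4α)^j · √(π/(2α)), odd powers → 0; here √(π/(2α)) = 1.2349. Differentiate with the product rule, d/dx e^(−αx²) = −2αx·e^(−αx²).
State is unnormalized: ∫|φ|² dx = 0.29974, and ∫φ*·(−ħ² φ'') dx = 0.71074, so ⟨p²⟩ = 0.71074 / 0.29974.
⟨p²⟩ = 2.3712.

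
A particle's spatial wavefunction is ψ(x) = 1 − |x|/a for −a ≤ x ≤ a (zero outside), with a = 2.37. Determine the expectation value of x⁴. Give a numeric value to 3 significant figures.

⟨x⁴⟩ = ∫ x⁴·|ψ|² dx / ∫|ψ|² dx (integrals over the domain).
ψ is even, so ∫ over [−a, a] = 2∫₀ᵃ with ψ = 1 − x/a there: ∫₀ᵃ (1 − x/a)² dx = a/3, ∫₀ᵃ x²(1 − x/a)² dx = a³/30, ∫₀ᵃ x⁴(1 − x/a)² dx = a⁵/105.
State is unnormalized: ∫|ψ|² dx = 1.5800, and ∫ψ*·x⁴·ψ dx = 1.4242, so ⟨x⁴⟩ = 1.4242 / 1.5800.
⟨x⁴⟩ = 0.90142.

0.901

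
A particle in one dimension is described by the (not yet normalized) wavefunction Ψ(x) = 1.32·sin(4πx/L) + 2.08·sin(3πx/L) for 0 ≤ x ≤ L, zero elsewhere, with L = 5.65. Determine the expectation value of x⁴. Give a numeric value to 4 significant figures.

⟨x⁴⟩ = ∫ x⁴·|Ψ|² dx / ∫|Ψ|² dx (integrals over the domain).
On 0 ≤ x ≤ L (j ≠ l): ∫sin²(jπx/L) dx = L/2, ∫sin(jπx/L)·sin(lπx/L) dx = 0; diagonal moments ∫x·sin²(jπx/L) dx = L²/4, ∫x²·sin²(jπx/L) dx = L³·(1/6 − 1/(4j²π²)); cross terms ∫x·sin(jπx/L)·sin(lπx/L) dx = 0 for j + l even and −4jlL²/(π²(j² − l²)²) for j + l odd, ∫x²·sin(jπx/L)·sin(lπx/L) dx = (−1)^(j+l)·4jlL³/(π²(j² − l²)²); higher powers the same way via product-to-sum and parts.
State is unnormalized: ∫|Ψ|² dx = 17.144, and ∫Ψ*·x⁴·Ψ dx = 942.07, so ⟨x⁴⟩ = 942.07 / 17.144.
⟨x⁴⟩ = 54.949.

54.95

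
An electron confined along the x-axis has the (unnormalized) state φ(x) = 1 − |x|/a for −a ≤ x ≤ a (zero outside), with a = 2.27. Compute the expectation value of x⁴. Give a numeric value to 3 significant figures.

0.759

⟨x⁴⟩ = ∫ x⁴·|φ|² dx / ∫|φ|² dx (integrals over the domain).
φ is even, so ∫ over [−a, a] = 2∫₀ᵃ with φ = 1 − x/a there: ∫₀ᵃ (1 − x/a)² dx = a/3, ∫₀ᵃ x²(1 − x/a)² dx = a³/30, ∫₀ᵃ x⁴(1 − x/a)² dx = a⁵/105.
State is unnormalized: ∫|φ|² dx = 1.5133, and ∫φ*·x⁴·φ dx = 1.1481, so ⟨x⁴⟩ = 1.1481 / 1.5133.
⟨x⁴⟩ = 0.75864.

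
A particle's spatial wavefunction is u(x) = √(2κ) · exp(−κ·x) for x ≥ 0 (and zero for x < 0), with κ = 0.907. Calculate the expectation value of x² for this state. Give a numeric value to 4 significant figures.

⟨x²⟩ = ∫ x²·|u|² dx (integrals over the domain).
Every integrand reduces to terms xʲ·e^(−2κx) on [0, ∞); use ∫₀^∞ xʲ·e^(−2κx) dx = j!/(2κ)^(j+1).
⟨x²⟩ = 0.60779.

0.6078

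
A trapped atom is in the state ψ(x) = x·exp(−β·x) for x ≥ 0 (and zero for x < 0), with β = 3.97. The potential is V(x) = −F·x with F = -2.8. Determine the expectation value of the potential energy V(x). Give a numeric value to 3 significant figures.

1.06

⟨V⟩ = ∫ V(x)·|ψ|² dx / ∫|ψ|² dx.
Every integrand reduces to terms xʲ·e^(−2βx) on [0, ∞); use ∫₀^∞ xʲ·e^(−2βx) dx = j!/(2β)^(j+1).
State is unnormalized: ∫|ψ|² dx = 0.0039955, and ∫ψ*·V(x)·ψ dx = 0.0042270, so ⟨V⟩ = 0.0042270 / 0.0039955.
⟨V⟩ = 1.0579.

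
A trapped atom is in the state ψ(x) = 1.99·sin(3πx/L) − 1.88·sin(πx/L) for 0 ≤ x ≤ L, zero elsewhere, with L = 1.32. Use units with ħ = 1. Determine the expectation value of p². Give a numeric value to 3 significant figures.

p² ψ = −ħ² d²ψ/dx²; ⟨p²⟩ = −ħ² ∫ ψ*·ψ'' dx / ∫|ψ|² dx.
d²/dx² sin(jπx/L) = −(jπ/L)²·sin(jπx/L); on 0 ≤ x ≤ L, ∫sin²(jπx/L) dx = L/2 and ∫sin(jπx/L)·sin(lπx/L) dx = 0 for j ≠ l, so only diagonal terms survive in ∫|ψ|² and ∫ψ·ψ″; ∫ψ·ψ′ dx = [ψ²/2] between the walls = 0.
State is unnormalized: ∫|ψ|² dx = 4.9464, and ∫ψ*·(−ħ² ψ'') dx = 146.46, so ⟨p²⟩ = 146.46 / 4.9464.
⟨p²⟩ = 29.609.

29.6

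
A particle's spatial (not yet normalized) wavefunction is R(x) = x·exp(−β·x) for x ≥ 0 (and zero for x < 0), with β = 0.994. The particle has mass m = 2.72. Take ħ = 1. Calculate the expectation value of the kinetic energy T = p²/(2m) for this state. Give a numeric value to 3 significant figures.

0.182

T = −(ħ²/2m) d²/dx², so ⟨T⟩ = −(ħ²/2m) ∫ R*·R'' dx / ∫|R|² dx; with m = 2.72.
Differentiate x·exp(−β·x) with the product rule; every integrand then reduces to terms xʲ·e^(−2βx) on [0, ∞), with ∫₀^∞ xʲ·e^(−2βx) dx = j!/(2β)^(j+1).
State is unnormalized: ∫|R|² dx = 0.25455, and ∫R*·(−ħ²/2m · R'') dx = 0.046233, so ⟨T⟩ = 0.046233 / 0.25455.
⟨T⟩ = 0.18162.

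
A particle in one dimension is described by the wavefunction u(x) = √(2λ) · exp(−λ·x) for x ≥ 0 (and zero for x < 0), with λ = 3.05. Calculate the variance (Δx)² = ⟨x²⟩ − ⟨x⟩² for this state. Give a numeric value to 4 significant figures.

Compute ⟨x⟩ and ⟨x²⟩ separately, then (Δx)² = ⟨x²⟩ − ⟨x⟩².
Every integrand reduces to terms xʲ·e^(−2λx) on [0, ∞); use ∫₀^∞ xʲ·e^(−2λx) dx = j!/(2λ)^(j+1).
⟨x⟩ = 0.16393 and ⟨x²⟩ = 0.053749.
(Δx)² = 0.053749 − (0.16393)² = 0.026874.

0.02687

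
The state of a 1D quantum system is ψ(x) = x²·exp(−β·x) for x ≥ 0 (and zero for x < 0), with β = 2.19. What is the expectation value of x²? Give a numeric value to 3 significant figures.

1.56

⟨x²⟩ = ∫ x²·|ψ|² dx / ∫|ψ|² dx (integrals over the domain).
Every integrand reduces to terms xʲ·e^(−2βx) on [0, ∞); use ∫₀^∞ xʲ·e^(−2βx) dx = j!/(2β)^(j+1).
State is unnormalized: ∫|ψ|² dx = 0.014888, and ∫ψ*·x²·ψ dx = 0.023282, so ⟨x²⟩ = 0.023282 / 0.014888.
⟨x²⟩ = 1.5638.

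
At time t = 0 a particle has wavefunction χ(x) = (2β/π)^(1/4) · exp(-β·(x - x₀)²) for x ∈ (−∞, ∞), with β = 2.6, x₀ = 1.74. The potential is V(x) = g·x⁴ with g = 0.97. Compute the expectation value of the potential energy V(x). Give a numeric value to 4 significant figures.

10.61

⟨V⟩ = ∫ V(x)·|χ|² dx.
Gaussian moments (u = x − x₀): ∫u^(2j)·e^(−2βu²) du = (2j−1)!!/(4β)^j · √(π/(2β)), odd powers integrate to 0; here √(π/(2β)) = 0.77727.
⟨V⟩ = 10.613.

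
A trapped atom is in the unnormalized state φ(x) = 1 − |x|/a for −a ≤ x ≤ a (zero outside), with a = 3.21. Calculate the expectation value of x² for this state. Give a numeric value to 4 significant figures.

⟨x²⟩ = ∫ x²·|φ|² dx / ∫|φ|² dx (integrals over the domain).
φ is even, so ∫ over [−a, a] = 2∫₀ᵃ with φ = 1 − x/a there: ∫₀ᵃ (1 − x/a)² dx = a/3, ∫₀ᵃ x²(1 − x/a)² dx = a³/30, ∫₀ᵃ x⁴(1 − x/a)² dx = a⁵/105.
State is unnormalized: ∫|φ|² dx = 2.1400, and ∫φ*·x²·φ dx = 2.2051, so ⟨x²⟩ = 2.2051 / 2.1400.
⟨x²⟩ = 1.0304.

1.030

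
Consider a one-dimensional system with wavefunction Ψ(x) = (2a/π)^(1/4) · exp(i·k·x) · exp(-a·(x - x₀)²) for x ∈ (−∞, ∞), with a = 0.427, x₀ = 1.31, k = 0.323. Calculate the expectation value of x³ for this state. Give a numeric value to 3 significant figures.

4.55

⟨x³⟩ = ∫ x³·|Ψ|² dx (integrals over the domain).
Gaussian moments (u = x − x₀): ∫u^(2j)·e^(−2au²) du = (2j−1)!!/(4a)^j · √(π/(2a)), odd powers integrate to 0; here √(π/(2a)) = 1.9180.
⟨x³⟩ = 4.5490.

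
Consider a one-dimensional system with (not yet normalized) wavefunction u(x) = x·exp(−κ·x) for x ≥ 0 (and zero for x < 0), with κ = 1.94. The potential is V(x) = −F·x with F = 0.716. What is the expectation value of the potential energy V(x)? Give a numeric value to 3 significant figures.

-0.554

⟨V⟩ = ∫ V(x)·|u|² dx / ∫|u|² dx.
Every integrand reduces to terms xʲ·e^(−2κx) on [0, ∞); use ∫₀^∞ xʲ·e^(−2κx) dx = j!/(2κ)^(j+1).
State is unnormalized: ∫|u|² dx = 0.034240, and ∫u*·V(x)·u dx = -0.018956, so ⟨V⟩ = -0.018956 / 0.034240.
⟨V⟩ = -0.55361.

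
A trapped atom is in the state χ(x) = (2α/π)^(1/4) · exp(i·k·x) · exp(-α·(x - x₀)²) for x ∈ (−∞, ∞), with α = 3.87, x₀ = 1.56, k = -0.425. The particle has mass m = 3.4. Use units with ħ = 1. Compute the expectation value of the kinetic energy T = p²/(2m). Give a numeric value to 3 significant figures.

T = −(ħ²/2m) d²/dx², so ⟨T⟩ = −(ħ²/2m) ∫ χ*·χ'' dx; with m = 3.4.
Gaussian moments (u = x − x₀): ∫u^(2j)·e^(−2αu²) du = (2j−1)!!/(4α)^j · √(π/(2α)), odd powers integrate to 0; here √(π/(2α)) = 0.63710. Derivatives: χ′ = (ik − 2αu)·χ, χ″ = ((ik − 2αu)² − 2α)·χ; the odd-in-u pieces drop out.
⟨T⟩ = 0.59568.

0.596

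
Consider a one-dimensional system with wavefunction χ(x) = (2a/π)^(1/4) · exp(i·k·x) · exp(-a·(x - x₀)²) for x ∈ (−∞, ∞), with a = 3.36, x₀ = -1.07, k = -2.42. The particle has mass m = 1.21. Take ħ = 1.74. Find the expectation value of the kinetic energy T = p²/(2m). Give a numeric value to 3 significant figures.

11.5

T = −(ħ²/2m) d²/dx², so ⟨T⟩ = −(ħ²/2m) ∫ χ*·χ'' dx; with m = 1.21.
Gaussian moments (u = x − x₀): ∫u^(2j)·e^(−2au²) du = (2j−1)!!/(4a)^j · √(π/(2a)), odd powers integrate to 0; here √(π/(2a)) = 0.68374. Derivatives: χ′ = (ik − 2au)·χ, χ″ = ((ik − 2au)² − 2a)·χ; the odd-in-u pieces drop out.
⟨T⟩ = 11.530.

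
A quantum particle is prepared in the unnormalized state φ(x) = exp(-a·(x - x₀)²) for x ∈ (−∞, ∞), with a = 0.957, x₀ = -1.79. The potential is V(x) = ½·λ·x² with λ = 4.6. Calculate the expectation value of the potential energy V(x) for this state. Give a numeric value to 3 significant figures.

⟨V⟩ = ∫ V(x)·|φ|² dx / ∫|φ|² dx.
Gaussian moments (u = x − x₀): ∫u^(2j)·e^(−2au²) du = (2j−1)!!/(4a)^j · √(π/(2a)), odd powers integrate to 0; here √(π/(2a)) = 1.2812.
State is unnormalized: ∫|φ|² dx = 1.2812, and ∫φ*·V(x)·φ dx = 10.211, so ⟨V⟩ = 10.211 / 1.2812.
⟨V⟩ = 7.9703.

7.97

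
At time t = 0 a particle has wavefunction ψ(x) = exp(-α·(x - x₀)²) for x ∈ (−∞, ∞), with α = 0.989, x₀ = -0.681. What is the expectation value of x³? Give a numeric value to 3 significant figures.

-0.832

⟨x³⟩ = ∫ x³·|ψ|² dx / ∫|ψ|² dx (integrals over the domain).
Gaussian moments (u = x − x₀): ∫u^(2j)·e^(−2αu²) du = (2j−1)!!/(4α)^j · √(π/(2α)), odd powers integrate to 0; here √(π/(2α)) = 1.2603.
State is unnormalized: ∫|ψ|² dx = 1.2603, and ∫ψ*·x³·ψ dx = -1.0489, so ⟨x³⟩ = -1.0489 / 1.2603.
⟨x³⟩ = -0.83225.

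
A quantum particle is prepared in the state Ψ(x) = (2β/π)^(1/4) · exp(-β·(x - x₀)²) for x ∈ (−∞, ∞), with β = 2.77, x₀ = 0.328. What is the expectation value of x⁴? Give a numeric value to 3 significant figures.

⟨x⁴⟩ = ∫ x⁴·|Ψ|² dx (integrals over the domain).
Gaussian moments (u = x − x₀): ∫u^(2j)·e^(−2βu²) du = (2j−1)!!/(4β)^j · √(π/(2β)), odd powers integrate to 0; here √(π/(2β)) = 0.75304.
⟨x⁴⟩ = 0.094269.

0.0943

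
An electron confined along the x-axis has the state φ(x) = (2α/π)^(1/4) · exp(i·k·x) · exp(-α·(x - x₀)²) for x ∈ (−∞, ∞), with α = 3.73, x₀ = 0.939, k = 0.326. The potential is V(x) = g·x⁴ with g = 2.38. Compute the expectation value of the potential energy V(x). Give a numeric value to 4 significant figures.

2.726

⟨V⟩ = ∫ V(x)·|φ|² dx.
Gaussian moments (u = x − x₀): ∫u^(2j)·e^(−2αu²) du = (2j−1)!!/(4α)^j · √(π/(2α)), odd powers integrate to 0; here √(π/(2α)) = 0.64894.
⟨V⟩ = 2.7263.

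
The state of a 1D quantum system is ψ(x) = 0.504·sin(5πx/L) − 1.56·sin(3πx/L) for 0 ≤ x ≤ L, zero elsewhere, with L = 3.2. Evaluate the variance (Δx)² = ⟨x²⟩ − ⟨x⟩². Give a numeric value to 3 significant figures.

0.515

Compute ⟨x⟩ and ⟨x²⟩ separately, then (Δx)² = ⟨x²⟩ − ⟨x⟩².
On 0 ≤ x ≤ L (j ≠ l): ∫sin²(jπx/L) dx = L/2, ∫sin(jπx/L)·sin(lπx/L) dx = 0; diagonal moments ∫x·sin²(jπx/L) dx = L²/4, ∫x²·sin²(jπx/L) dx = L³·(1/6 − 1/(4j²π²)); cross terms ∫x·sin(jπx/L)·sin(lπx/L) dx = 0 for j + l even and −4jlL²/(π²(j² − l²)²) for j + l odd, ∫x²·sin(jπx/L)·sin(lπx/L) dx = (−1)^(j+l)·4jlL³/(π²(j² − l²)²); higher powers the same way via product-to-sum and parts.
Normalization: ∫|ψ|² dx = 4.3002.
⟨x⟩ = 1.6000 and ⟨x²⟩ = 3.0746.
(Δx)² = 3.0746 − (1.6000)² = 0.51463.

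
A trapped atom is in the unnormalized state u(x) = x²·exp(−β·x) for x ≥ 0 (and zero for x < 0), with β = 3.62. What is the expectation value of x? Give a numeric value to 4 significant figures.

0.6906

⟨x⟩ = ∫ x·|u|² dx / ∫|u|² dx (integrals over the domain).
Every integrand reduces to terms xʲ·e^(−2βx) on [0, ∞); use ∫₀^∞ xʲ·e^(−2βx) dx = j!/(2β)^(j+1).
State is unnormalized: ∫|u|² dx = 0.0012065, and ∫u*·x·u dx = 0.00083320, so ⟨x⟩ = 0.00083320 / 0.0012065.
⟨x⟩ = 0.69061.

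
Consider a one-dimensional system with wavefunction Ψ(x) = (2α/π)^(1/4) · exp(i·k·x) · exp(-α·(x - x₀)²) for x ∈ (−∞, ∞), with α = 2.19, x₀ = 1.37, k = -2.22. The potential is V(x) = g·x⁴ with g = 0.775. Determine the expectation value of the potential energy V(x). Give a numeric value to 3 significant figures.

3.76

⟨V⟩ = ∫ V(x)·|Ψ|² dx.
Gaussian moments (u = x − x₀): ∫u^(2j)·e^(−2αu²) du = (2j−1)!!/(4α)^j · √(π/(2α)), odd powers integrate to 0; here √(π/(2α)) = 0.84691.
⟨V⟩ = 3.7567.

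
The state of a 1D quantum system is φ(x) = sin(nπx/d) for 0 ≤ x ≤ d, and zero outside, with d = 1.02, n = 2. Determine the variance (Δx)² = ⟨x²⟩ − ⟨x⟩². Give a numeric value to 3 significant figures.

0.0735

Compute ⟨x⟩ and ⟨x²⟩ separately, then (Δx)² = ⟨x²⟩ − ⟨x⟩².
With sin²θ = (1 − cos2θ)/2 on 0 ≤ x ≤ d: ∫sin²(nπx/d) dx = d/2, ∫x·sin²(nπx/d) dx = d²/4, ∫x²·sin²(nπx/d) dx = d³·(1/6 − 1/(4n²π²)); higher powers xᵏ the same way, integrating xᵏ·cos(2nπx/d) by parts.
Normalization: ∫|φ|² dx = 0.51000.
⟨x⟩ = 0.51000 and ⟨x²⟩ = 0.33362.
(Δx)² = 0.33362 − (0.51000)² = 0.073523.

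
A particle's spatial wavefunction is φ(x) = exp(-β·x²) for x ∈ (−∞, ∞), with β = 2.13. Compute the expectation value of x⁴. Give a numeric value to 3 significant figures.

0.0413

⟨x⁴⟩ = ∫ x⁴·|φ|² dx / ∫|φ|² dx (integrals over the domain).
Gaussian moments: ∫x^(2j)·e^(−2βx²) dx = (2j−1)!!/(4β)^j · √(π/(2β)), odd powers integrate to 0; here √(π/(2β)) = 0.85876.
State is unnormalized: ∫|φ|² dx = 0.85876, and ∫φ*·x⁴·φ dx = 0.035491, so ⟨x⁴⟩ = 0.035491 / 0.85876.
⟨x⁴⟩ = 0.041328.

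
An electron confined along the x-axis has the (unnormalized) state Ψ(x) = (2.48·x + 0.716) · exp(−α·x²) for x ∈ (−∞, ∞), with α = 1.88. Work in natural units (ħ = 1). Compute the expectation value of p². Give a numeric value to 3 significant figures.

4.19

p² Ψ = −ħ² d²Ψ/dx²; ⟨p²⟩ = −ħ² ∫ Ψ*·Ψ'' dx / ∫|Ψ|² dx.
Expand each integrand as polynomial × e^(−2αx²) and use ∫x^(2j)·e^(−2αx²) dx = (2j−1)!!/(4α)^j · √(π/(2α)), odd powers → 0; here √(π/(2α)) = 0.91407. Differentiate with the product rule, d/dx e^(−αx²) = −2αx·e^(−αx²).
State is unnormalized: ∫|Ψ|² dx = 1.2162, and ∫Ψ*·(−ħ² Ψ'') dx = 5.0974, so ⟨p²⟩ = 5.0974 / 1.2162.
⟨p²⟩ = 4.1913.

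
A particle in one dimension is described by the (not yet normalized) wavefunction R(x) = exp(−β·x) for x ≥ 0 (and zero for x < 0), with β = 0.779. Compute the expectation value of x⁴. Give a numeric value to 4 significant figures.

⟨x⁴⟩ = ∫ x⁴·|R|² dx / ∫|R|² dx (integrals over the domain).
Every integrand reduces to terms xʲ·e^(−2βx) on [0, ∞); use ∫₀^∞ xʲ·e^(−2βx) dx = j!/(2β)^(j+1).
State is unnormalized: ∫|R|² dx = 0.64185, and ∫R*·x⁴·R dx = 2.6144, so ⟨x⁴⟩ = 2.6144 / 0.64185.
⟨x⁴⟩ = 4.0733.

4.073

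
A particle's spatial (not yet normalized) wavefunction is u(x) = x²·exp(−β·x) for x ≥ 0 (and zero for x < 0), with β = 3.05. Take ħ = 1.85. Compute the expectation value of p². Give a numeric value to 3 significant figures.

10.6

p² u = −ħ² d²u/dx²; ⟨p²⟩ = −ħ² ∫ u*·u'' dx / ∫|u|² dx.
Differentiate x²·exp(−β·x) with the product rule; every integrand then reduces to terms xʲ·e^(−2βx) on [0, ∞), with ∫₀^∞ xʲ·e^(−2βx) dx = j!/(2β)^(j+1).
State is unnormalized: ∫|u|² dx = 0.0028416, and ∫u*·(−ħ² u'') dx = 0.030157, so ⟨p²⟩ = 0.030157 / 0.0028416.
⟨p²⟩ = 10.613.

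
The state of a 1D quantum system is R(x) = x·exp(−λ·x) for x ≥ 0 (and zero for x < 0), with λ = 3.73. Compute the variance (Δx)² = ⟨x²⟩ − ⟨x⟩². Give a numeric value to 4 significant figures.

Compute ⟨x⟩ and ⟨x²⟩ separately, then (Δx)² = ⟨x²⟩ − ⟨x⟩².
Every integrand reduces to terms xʲ·e^(−2λx) on [0, ∞); use ∫₀^∞ xʲ·e^(−2λx) dx = j!/(2λ)^(j+1).
Normalization: ∫|R|² dx = 0.0048174.
⟨x⟩ = 0.40214 and ⟨x²⟩ = 0.21563.
(Δx)² = 0.21563 − (0.40214)² = 0.053907.

0.05391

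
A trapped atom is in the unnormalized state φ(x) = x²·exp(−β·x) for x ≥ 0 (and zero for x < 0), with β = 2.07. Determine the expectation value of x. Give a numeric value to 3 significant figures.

1.21

⟨x⟩ = ∫ x·|φ|² dx / ∫|φ|² dx (integrals over the domain).
Every integrand reduces to terms xʲ·e^(−2βx) on [0, ∞); use ∫₀^∞ xʲ·e^(−2βx) dx = j!/(2β)^(j+1).
State is unnormalized: ∫|φ|² dx = 0.019734, and ∫φ*·x·φ dx = 0.023833, so ⟨x⟩ = 0.023833 / 0.019734.
⟨x⟩ = 1.2077.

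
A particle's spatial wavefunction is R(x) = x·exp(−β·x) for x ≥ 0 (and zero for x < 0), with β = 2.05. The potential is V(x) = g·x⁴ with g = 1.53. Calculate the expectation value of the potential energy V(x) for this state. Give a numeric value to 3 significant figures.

⟨V⟩ = ∫ V(x)·|R|² dx / ∫|R|² dx.
Every integrand reduces to terms xʲ·e^(−2βx) on [0, ∞); use ∫₀^∞ xʲ·e^(−2βx) dx = j!/(2β)^(j+1).
State is unnormalized: ∫|R|² dx = 0.029019, and ∫R*·V(x)·R dx = 0.056564, so ⟨V⟩ = 0.056564 / 0.029019.
⟨V⟩ = 1.9492.

1.95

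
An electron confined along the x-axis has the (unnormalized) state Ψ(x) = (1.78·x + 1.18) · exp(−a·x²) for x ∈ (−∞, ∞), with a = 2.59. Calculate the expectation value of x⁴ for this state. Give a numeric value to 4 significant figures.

0.04809

⟨x⁴⟩ = ∫ x⁴·|Ψ|² dx / ∫|Ψ|² dx (integrals over the domain).
Expand each integrand as polynomial × e^(−2ax²) and use ∫x^(2j)·e^(−2ax²) dx = (2j−1)!!/(4a)^j · √(π/(2a)), odd powers → 0; here √(π/(2a)) = 0.77877.
State is unnormalized: ∫|Ψ|² dx = 1.3225, and ∫Ψ*·x⁴·Ψ dx = 0.063595, so ⟨x⁴⟩ = 0.063595 / 1.3225.
⟨x⁴⟩ = 0.048086.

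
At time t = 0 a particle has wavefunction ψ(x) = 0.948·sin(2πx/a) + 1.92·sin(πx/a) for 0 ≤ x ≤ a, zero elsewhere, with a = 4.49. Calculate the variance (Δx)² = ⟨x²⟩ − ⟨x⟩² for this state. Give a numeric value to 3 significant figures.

0.397

Compute ⟨x⟩ and ⟨x²⟩ separately, then (Δx)² = ⟨x²⟩ − ⟨x⟩².
On 0 ≤ x ≤ a (j ≠ l): ∫sin²(jπx/a) dx = a/2, ∫sin(jπx/a)·sin(lπx/a) dx = 0; diagonal moments ∫x·sin²(jπx/a) dx = a²/4, ∫x²·sin²(jπx/a) dx = a³·(1/6 − 1/(4j²π²)); cross terms ∫x·sin(jπx/a)·sin(lπx/a) dx = 0 for j + l even and −4jla²/(π²(j² − l²)²) for j + l odd, ∫x²·sin(jπx/a)·sin(lπx/a) dx = (−1)^(j+l)·4jla³/(π²(j² − l²)²); higher powers the same way via product-to-sum and parts.
Normalization: ∫|ψ|² dx = 10.294.
⟨x⟩ = 1.6029 and ⟨x²⟩ = 2.9657.
(Δx)² = 2.9657 − (1.6029)² = 0.39651.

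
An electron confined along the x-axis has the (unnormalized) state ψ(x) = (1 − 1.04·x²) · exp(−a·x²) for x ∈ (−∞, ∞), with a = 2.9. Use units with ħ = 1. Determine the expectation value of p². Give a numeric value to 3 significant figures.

p² ψ = −ħ² d²ψ/dx²; ⟨p²⟩ = −ħ² ∫ ψ*·ψ'' dx / ∫|ψ|² dx.
Expand each integrand as polynomial × e^(−2ax²) and use ∫x^(2j)·e^(−2ax²) dx = (2j−1)!!/(4a)^j · √(π/(2a)), odd powers → 0; here √(π/(2a)) = 0.73597. Differentiate with the product rule, d/dx e^(−ax²) = −2ax·e^(−ax²).
State is unnormalized: ∫|ψ|² dx = 0.62175, and ∫ψ*·(−ħ² ψ'') dx = 2.6371, so ⟨p²⟩ = 2.6371 / 0.62175.
⟨p²⟩ = 4.2414.

4.24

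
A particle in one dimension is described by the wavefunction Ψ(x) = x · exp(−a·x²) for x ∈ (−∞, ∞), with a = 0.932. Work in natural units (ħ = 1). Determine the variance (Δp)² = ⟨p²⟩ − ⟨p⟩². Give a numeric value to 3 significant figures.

Compute ⟨p⟩ and ⟨p²⟩ separately; (Δp)² = ⟨p²⟩ − ⟨p⟩².
Expand each integrand as polynomial × e^(−2ax²) and use ∫x^(2j)·e^(−2ax²) dx = (2j−1)!!/(4a)^j · √(π/(2a)), odd powers → 0; here √(π/(2a)) = 1.2982. Differentiate with the product rule, d/dx e^(−ax²) = −2ax·e^(−ax²).
Normalization: ∫|Ψ|² dx = 0.34824.
⟨p⟩ = 0.0000 and ⟨p²⟩ = 2.7960.
(Δp)² = 2.7960 − (0.0000)² = 2.7960.

2.80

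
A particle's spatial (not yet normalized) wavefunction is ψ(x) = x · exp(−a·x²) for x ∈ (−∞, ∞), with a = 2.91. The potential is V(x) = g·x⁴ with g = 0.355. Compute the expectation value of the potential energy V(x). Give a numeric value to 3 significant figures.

⟨V⟩ = ∫ V(x)·|ψ|² dx / ∫|ψ|² dx.
Expand each integrand as polynomial × e^(−2ax²) and use ∫x^(2j)·e^(−2ax²) dx = (2j−1)!!/(4a)^j · √(π/(2a)), odd powers → 0; here √(π/(2a)) = 0.73471.
State is unnormalized: ∫|ψ|² dx = 0.063119, and ∫ψ*·V(x)·ψ dx = 0.0024807, so ⟨V⟩ = 0.0024807 / 0.063119.
⟨V⟩ = 0.039302.

0.0393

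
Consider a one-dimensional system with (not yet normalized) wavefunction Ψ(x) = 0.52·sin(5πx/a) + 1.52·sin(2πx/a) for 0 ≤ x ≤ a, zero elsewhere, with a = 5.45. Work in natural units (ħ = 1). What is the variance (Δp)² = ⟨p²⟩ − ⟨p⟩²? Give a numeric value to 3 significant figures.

2.06

Compute ⟨p⟩ and ⟨p²⟩ separately; (Δp)² = ⟨p²⟩ − ⟨p⟩².
d²/dx² sin(jπx/a) = −(jπ/a)²·sin(jπx/a); on 0 ≤ x ≤ a, ∫sin²(jπx/a) dx = a/2 and ∫sin(jπx/a)·sin(lπx/a) dx = 0 for j ≠ l, so only diagonal terms survive in ∫|Ψ|² and ∫Ψ·Ψ″; ∫Ψ·Ψ′ dx = [Ψ²/2] between the walls = 0.
Normalization: ∫|Ψ|² dx = 7.0327.
⟨p⟩ = 0.0000 and ⟨p²⟩ = 2.0602.
(Δp)² = 2.0602 − (0.0000)² = 2.0602.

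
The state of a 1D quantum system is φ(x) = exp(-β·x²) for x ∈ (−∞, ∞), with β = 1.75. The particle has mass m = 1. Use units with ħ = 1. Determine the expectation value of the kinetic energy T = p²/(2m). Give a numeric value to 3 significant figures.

0.875

T = −(ħ²/2m) d²/dx², so ⟨T⟩ = −(ħ²/2m) ∫ φ*·φ'' dx / ∫|φ|² dx; with m = 1.
Gaussian moments: ∫x^(2j)·e^(−2βx²) dx = (2j−1)!!/(4β)^j · √(π/(2β)), odd powers integrate to 0; here √(π/(2β)) = 0.94742. Derivatives: d/dx e^(−βx²) = −2βx·e^(−βx²), d²/dx² e^(−βx²) = (4β²x² − 2β)·e^(−βx²).
State is unnormalized: ∫|φ|² dx = 0.94742, and ∫φ*·(−ħ²/2m · φ'') dx = 0.82899, so ⟨T⟩ = 0.82899 / 0.94742.
⟨T⟩ = 0.87500.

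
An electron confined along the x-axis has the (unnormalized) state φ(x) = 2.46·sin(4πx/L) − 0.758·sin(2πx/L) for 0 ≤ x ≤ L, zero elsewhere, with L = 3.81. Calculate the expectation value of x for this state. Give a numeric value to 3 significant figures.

1.91

⟨x⟩ = ∫ x·|φ|² dx / ∫|φ|² dx (integrals over the domain).
On 0 ≤ x ≤ L (j ≠ l): ∫sin²(jπx/L) dx = L/2, ∫sin(jπx/L)·sin(lπx/L) dx = 0; diagonal moments ∫x·sin²(jπx/L) dx = L²/4, ∫x²·sin²(jπx/L) dx = L³·(1/6 − 1/(4j²π²)); cross terms ∫x·sin(jπx/L)·sin(lπx/L) dx = 0 for j + l even and −4jlL²/(π²(j² − l²)²) for j + l odd, ∫x²·sin(jπx/L)·sin(lπx/L) dx = (−1)^(j+l)·4jlL³/(π²(j² − l²)²); higher powers the same way via product-to-sum and parts.
State is unnormalized: ∫|φ|² dx = 12.623, and ∫φ*·x·φ dx = 24.047, so ⟨x⟩ = 24.047 / 12.623.
⟨x⟩ = 1.9050.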